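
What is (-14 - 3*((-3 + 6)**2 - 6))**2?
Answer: 529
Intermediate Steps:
(-14 - 3*((-3 + 6)**2 - 6))**2 = (-14 - 3*(3**2 - 6))**2 = (-14 - 3*(9 - 6))**2 = (-14 - 3*3)**2 = (-14 - 9)**2 = (-23)**2 = 529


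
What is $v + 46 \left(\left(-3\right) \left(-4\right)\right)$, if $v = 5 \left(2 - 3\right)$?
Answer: $547$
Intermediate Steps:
$v = -5$ ($v = 5 \left(-1\right) = -5$)
$v + 46 \left(\left(-3\right) \left(-4\right)\right) = -5 + 46 \left(\left(-3\right) \left(-4\right)\right) = -5 + 46 \cdot 12 = -5 + 552 = 547$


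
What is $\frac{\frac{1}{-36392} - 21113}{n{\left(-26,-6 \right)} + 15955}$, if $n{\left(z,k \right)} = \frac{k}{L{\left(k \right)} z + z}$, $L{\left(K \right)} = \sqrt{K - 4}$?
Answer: $\frac{9988475861 \left(i - \sqrt{10}\right)}{36392 \left(- 207418 i + 207415 \sqrt{10}\right)} \approx -1.3233 - 5.5024 \cdot 10^{-6} i$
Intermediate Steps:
$L{\left(K \right)} = \sqrt{-4 + K}$
$n{\left(z,k \right)} = \frac{k}{z + z \sqrt{-4 + k}}$ ($n{\left(z,k \right)} = \frac{k}{\sqrt{-4 + k} z + z} = \frac{k}{z \sqrt{-4 + k} + z} = \frac{k}{z + z \sqrt{-4 + k}}$)
$\frac{\frac{1}{-36392} - 21113}{n{\left(-26,-6 \right)} + 15955} = \frac{\frac{1}{-36392} - 21113}{- \frac{6}{\left(-26\right) \left(1 + \sqrt{-4 - 6}\right)} + 15955} = \frac{- \frac{1}{36392} - 21113}{\left(-6\right) \left(- \frac{1}{26}\right) \frac{1}{1 + \sqrt{-10}} + 15955} = - \frac{768344297}{36392 \left(\left(-6\right) \left(- \frac{1}{26}\right) \frac{1}{1 + i \sqrt{10}} + 15955\right)} = - \frac{768344297}{36392 \left(\frac{3}{13 \left(1 + i \sqrt{10}\right)} + 15955\right)} = - \frac{768344297}{36392 \left(15955 + \frac{3}{13 \left(1 + i \sqrt{10}\right)}\right)}$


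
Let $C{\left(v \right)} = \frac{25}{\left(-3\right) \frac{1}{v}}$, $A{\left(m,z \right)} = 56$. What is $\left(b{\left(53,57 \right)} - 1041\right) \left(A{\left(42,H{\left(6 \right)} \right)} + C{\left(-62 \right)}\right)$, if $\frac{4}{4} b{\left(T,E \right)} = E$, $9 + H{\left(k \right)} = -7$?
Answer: $-563504$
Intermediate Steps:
$H{\left(k \right)} = -16$ ($H{\left(k \right)} = -9 - 7 = -16$)
$b{\left(T,E \right)} = E$
$C{\left(v \right)} = - \frac{25 v}{3}$ ($C{\left(v \right)} = 25 \left(- \frac{v}{3}\right) = - \frac{25 v}{3}$)
$\left(b{\left(53,57 \right)} - 1041\right) \left(A{\left(42,H{\left(6 \right)} \right)} + C{\left(-62 \right)}\right) = \left(57 - 1041\right) \left(56 - - \frac{1550}{3}\right) = - 984 \left(56 + \frac{1550}{3}\right) = \left(-984\right) \frac{1718}{3} = -563504$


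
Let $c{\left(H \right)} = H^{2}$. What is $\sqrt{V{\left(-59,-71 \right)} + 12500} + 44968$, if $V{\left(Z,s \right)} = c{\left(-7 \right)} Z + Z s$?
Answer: $44968 + \sqrt{13798} \approx 45085.0$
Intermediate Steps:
$V{\left(Z,s \right)} = 49 Z + Z s$ ($V{\left(Z,s \right)} = \left(-7\right)^{2} Z + Z s = 49 Z + Z s$)
$\sqrt{V{\left(-59,-71 \right)} + 12500} + 44968 = \sqrt{- 59 \left(49 - 71\right) + 12500} + 44968 = \sqrt{\left(-59\right) \left(-22\right) + 12500} + 44968 = \sqrt{1298 + 12500} + 44968 = \sqrt{13798} + 44968 = 44968 + \sqrt{13798}$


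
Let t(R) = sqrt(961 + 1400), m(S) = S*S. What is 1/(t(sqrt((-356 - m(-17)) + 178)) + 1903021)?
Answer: 1903021/3621488924080 - sqrt(2361)/3621488924080 ≈ 5.2547e-7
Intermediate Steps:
m(S) = S**2
t(R) = sqrt(2361)
1/(t(sqrt((-356 - m(-17)) + 178)) + 1903021) = 1/(sqrt(2361) + 1903021) = 1/(1903021 + sqrt(2361))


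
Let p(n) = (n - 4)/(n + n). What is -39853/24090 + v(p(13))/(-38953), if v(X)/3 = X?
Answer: -917338456/554495955 ≈ -1.6544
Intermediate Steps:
p(n) = (-4 + n)/(2*n) (p(n) = (-4 + n)/((2*n)) = (-4 + n)*(1/(2*n)) = (-4 + n)/(2*n))
v(X) = 3*X
-39853/24090 + v(p(13))/(-38953) = -39853/24090 + (3*((½)*(-4 + 13)/13))/(-38953) = -39853*1/24090 + (3*((½)*(1/13)*9))*(-1/38953) = -3623/2190 + (3*(9/26))*(-1/38953) = -3623/2190 + (27/26)*(-1/38953) = -3623/2190 - 27/1012778 = -917338456/554495955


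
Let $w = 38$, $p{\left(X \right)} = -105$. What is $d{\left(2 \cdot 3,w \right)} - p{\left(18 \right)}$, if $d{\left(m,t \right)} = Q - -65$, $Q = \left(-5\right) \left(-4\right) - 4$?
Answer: $186$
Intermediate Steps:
$Q = 16$ ($Q = 20 - 4 = 16$)
$d{\left(m,t \right)} = 81$ ($d{\left(m,t \right)} = 16 - -65 = 16 + 65 = 81$)
$d{\left(2 \cdot 3,w \right)} - p{\left(18 \right)} = 81 - -105 = 81 + 105 = 186$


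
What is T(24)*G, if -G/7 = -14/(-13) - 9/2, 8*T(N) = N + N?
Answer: 1869/13 ≈ 143.77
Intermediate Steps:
T(N) = N/4 (T(N) = (N + N)/8 = (2*N)/8 = N/4)
G = 623/26 (G = -7*(-14/(-13) - 9/2) = -7*(-14*(-1/13) - 9*½) = -7*(14/13 - 9/2) = -7*(-89/26) = 623/26 ≈ 23.962)
T(24)*G = ((¼)*24)*(623/26) = 6*(623/26) = 1869/13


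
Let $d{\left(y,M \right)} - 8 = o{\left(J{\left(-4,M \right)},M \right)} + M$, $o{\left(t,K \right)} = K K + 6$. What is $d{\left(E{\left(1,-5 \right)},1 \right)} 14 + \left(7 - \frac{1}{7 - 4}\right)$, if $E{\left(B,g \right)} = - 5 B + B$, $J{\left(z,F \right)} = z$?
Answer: $\frac{692}{3} \approx 230.67$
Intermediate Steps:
$o{\left(t,K \right)} = 6 + K^{2}$ ($o{\left(t,K \right)} = K^{2} + 6 = 6 + K^{2}$)
$E{\left(B,g \right)} = - 4 B$
$d{\left(y,M \right)} = 14 + M + M^{2}$ ($d{\left(y,M \right)} = 8 + \left(\left(6 + M^{2}\right) + M\right) = 8 + \left(6 + M + M^{2}\right) = 14 + M + M^{2}$)
$d{\left(E{\left(1,-5 \right)},1 \right)} 14 + \left(7 - \frac{1}{7 - 4}\right) = \left(14 + 1 + 1^{2}\right) 14 + \left(7 - \frac{1}{7 - 4}\right) = \left(14 + 1 + 1\right) 14 + \left(7 - \frac{1}{3}\right) = 16 \cdot 14 + \left(7 - \frac{1}{3}\right) = 224 + \left(7 - \frac{1}{3}\right) = 224 + \frac{20}{3} = \frac{692}{3}$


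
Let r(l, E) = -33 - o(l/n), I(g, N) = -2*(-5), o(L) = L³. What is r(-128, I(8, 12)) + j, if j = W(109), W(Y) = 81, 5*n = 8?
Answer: 512048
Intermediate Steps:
n = 8/5 (n = (⅕)*8 = 8/5 ≈ 1.6000)
I(g, N) = 10
r(l, E) = -33 - 125*l³/512 (r(l, E) = -33 - (l/(8/5))³ = -33 - (l*(5/8))³ = -33 - (5*l/8)³ = -33 - 125*l³/512)
j = 81
r(-128, I(8, 12)) + j = (-33 - 125/512*(-128)³) + 81 = (-33 - 125/512*(-2097152)) + 81 = (-33 + 512000) + 81 = 511967 + 81 = 512048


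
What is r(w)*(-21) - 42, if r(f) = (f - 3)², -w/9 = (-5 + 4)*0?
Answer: -231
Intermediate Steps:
w = 0 (w = -9*(-5 + 4)*0 = -(-9)*0 = -9*0 = 0)
r(f) = (-3 + f)²
r(w)*(-21) - 42 = (-3 + 0)²*(-21) - 42 = (-3)²*(-21) - 42 = 9*(-21) - 42 = -189 - 42 = -231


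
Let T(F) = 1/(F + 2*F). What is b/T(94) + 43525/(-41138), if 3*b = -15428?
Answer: -59659687541/41138 ≈ -1.4502e+6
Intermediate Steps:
b = -15428/3 (b = (1/3)*(-15428) = -15428/3 ≈ -5142.7)
T(F) = 1/(3*F)
b/T(94) + 43525/(-41138) = -15428/(3*((1/3)/94)) + 43525/(-41138) = -15428/(3*((1/3)*(1/94))) + 43525*(-1/41138) = -15428/(3*1/282) - 43525/41138 = -15428/3*282 - 43525/41138 = -1450232 - 43525/41138 = -59659687541/41138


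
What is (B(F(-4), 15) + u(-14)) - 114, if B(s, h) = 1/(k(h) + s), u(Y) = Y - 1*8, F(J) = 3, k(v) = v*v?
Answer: -31007/228 ≈ -136.00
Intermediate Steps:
k(v) = v²
u(Y) = -8 + Y (u(Y) = Y - 8 = -8 + Y)
B(s, h) = 1/(s + h²) (B(s, h) = 1/(h² + s) = 1/(s + h²))
(B(F(-4), 15) + u(-14)) - 114 = (1/(3 + 15²) + (-8 - 14)) - 114 = (1/(3 + 225) - 22) - 114 = (1/228 - 22) - 114 = -5015/228 - 114 = -31007/228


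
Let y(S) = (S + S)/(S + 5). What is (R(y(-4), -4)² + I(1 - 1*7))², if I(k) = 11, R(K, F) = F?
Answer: 729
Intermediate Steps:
y(S) = 2*S/(5 + S) (y(S) = (2*S)/(5 + S) = 2*S/(5 + S))
(R(y(-4), -4)² + I(1 - 1*7))² = ((-4)² + 11)² = (16 + 11)² = 27² = 729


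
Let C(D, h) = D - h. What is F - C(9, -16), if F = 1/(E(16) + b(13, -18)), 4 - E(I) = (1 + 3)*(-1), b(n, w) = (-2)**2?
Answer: -299/12 ≈ -24.917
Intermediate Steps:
b(n, w) = 4
E(I) = 8 (E(I) = 4 - (1 + 3)*(-1) = 4 - 4*(-1) = 4 - 1*(-4) = 4 + 4 = 8)
F = 1/12 (F = 1/(8 + 4) = 1/12 ≈ 0.083333)
F - C(9, -16) = 1/12 - (9 - 1*(-16)) = 1/12 - (9 + 16) = 1/12 - 1*25 = 1/12 - 25 = -299/12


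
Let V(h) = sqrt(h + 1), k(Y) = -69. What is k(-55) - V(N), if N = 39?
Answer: -69 - 2*sqrt(10) ≈ -75.325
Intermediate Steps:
V(h) = sqrt(1 + h)
k(-55) - V(N) = -69 - sqrt(1 + 39) = -69 - sqrt(40) = -69 - 2*sqrt(10)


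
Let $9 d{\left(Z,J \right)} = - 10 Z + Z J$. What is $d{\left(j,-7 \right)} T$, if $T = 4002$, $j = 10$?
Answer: $- \frac{226780}{3} \approx -75593.0$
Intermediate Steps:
$d{\left(Z,J \right)} = - \frac{10 Z}{9} + \frac{J Z}{9}$ ($d{\left(Z,J \right)} = \frac{- 10 Z + Z J}{9} = \frac{- 10 Z + J Z}{9} = - \frac{10 Z}{9} + \frac{J Z}{9}$)
$d{\left(j,-7 \right)} T = \frac{1}{9} \cdot 10 \left(-10 - 7\right) 4002 = \frac{1}{9} \cdot 10 \left(-17\right) 4002 = \left(- \frac{170}{9}\right) 4002 = - \frac{226780}{3}$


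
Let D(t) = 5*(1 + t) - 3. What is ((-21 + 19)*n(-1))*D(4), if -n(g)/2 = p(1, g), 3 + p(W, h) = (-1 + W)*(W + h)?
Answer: -264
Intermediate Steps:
p(W, h) = -3 + (-1 + W)*(W + h)
n(g) = 6 (n(g) = -2*(-3 + 1² - 1*1 - g + 1*g) = -2*(-3 + 1 - 1 - g + g) = -2*(-3) = 6)
D(t) = 2 + 5*t (D(t) = (5 + 5*t) - 3 = 2 + 5*t)
((-21 + 19)*n(-1))*D(4) = ((-21 + 19)*6)*(2 + 5*4) = (-2*6)*(2 + 20) = -12*22 = -264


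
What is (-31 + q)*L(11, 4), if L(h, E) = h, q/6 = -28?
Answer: -2189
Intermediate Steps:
q = -168 (q = 6*(-28) = -168)
(-31 + q)*L(11, 4) = (-31 - 168)*11 = -199*11 = -2189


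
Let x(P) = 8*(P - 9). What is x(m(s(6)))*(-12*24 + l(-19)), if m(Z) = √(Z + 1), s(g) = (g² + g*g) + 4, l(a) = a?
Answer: 22104 - 2456*√77 ≈ 552.69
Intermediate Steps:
s(g) = 4 + 2*g² (s(g) = (g² + g²) + 4 = 2*g² + 4 = 4 + 2*g²)
m(Z) = √(1 + Z)
x(P) = -72 + 8*P (x(P) = 8*(-9 + P) = -72 + 8*P)
x(m(s(6)))*(-12*24 + l(-19)) = (-72 + 8*√(1 + (4 + 2*6²)))*(-12*24 - 19) = (-72 + 8*√(1 + (4 + 2*36)))*(-288 - 19) = (-72 + 8*√(1 + (4 + 72)))*(-307) = (-72 + 8*√(1 + 76))*(-307) = (-72 + 8*√77)*(-307) = 22104 - 2456*√77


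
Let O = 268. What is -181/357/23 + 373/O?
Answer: 3014195/2200548 ≈ 1.3697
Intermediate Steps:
-181/357/23 + 373/O = -181/357/23 + 373/268 = -181*1/357*(1/23) + 373*(1/268) = -181/357*1/23 + 373/268 = -181/8211 + 373/268 = 3014195/2200548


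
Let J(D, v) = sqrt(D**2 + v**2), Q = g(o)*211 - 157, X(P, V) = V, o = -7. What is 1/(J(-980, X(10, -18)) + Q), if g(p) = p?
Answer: -817/854616 - sqrt(240181)/854616 ≈ -0.0015294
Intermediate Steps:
Q = -1634 (Q = -7*211 - 157 = -1477 - 157 = -1634)
1/(J(-980, X(10, -18)) + Q) = 1/(sqrt((-980)**2 + (-18)**2) - 1634) = 1/(sqrt(960400 + 324) - 1634) = 1/(sqrt(960724) - 1634) = 1/(2*sqrt(240181) - 1634) = 1/(-1634 + 2*sqrt(240181))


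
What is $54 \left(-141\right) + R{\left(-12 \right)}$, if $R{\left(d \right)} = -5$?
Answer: $-7619$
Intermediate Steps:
$54 \left(-141\right) + R{\left(-12 \right)} = 54 \left(-141\right) - 5 = -7614 - 5 = -7619$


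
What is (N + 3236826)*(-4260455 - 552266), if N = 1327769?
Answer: -21968122212995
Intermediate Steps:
(N + 3236826)*(-4260455 - 552266) = (1327769 + 3236826)*(-4260455 - 552266) = 4564595*(-4812721) = -21968122212995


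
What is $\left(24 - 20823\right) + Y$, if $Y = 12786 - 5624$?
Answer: $-13637$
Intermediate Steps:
$Y = 7162$ ($Y = 12786 - 5624 = 7162$)
$\left(24 - 20823\right) + Y = \left(24 - 20823\right) + 7162 = -20799 + 7162 = -13637$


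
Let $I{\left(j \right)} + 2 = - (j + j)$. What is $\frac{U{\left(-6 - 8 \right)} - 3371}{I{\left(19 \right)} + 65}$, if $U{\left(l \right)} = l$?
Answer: $- \frac{677}{5} \approx -135.4$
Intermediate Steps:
$I{\left(j \right)} = -2 - 2 j$ ($I{\left(j \right)} = -2 - \left(j + j\right) = -2 - 2 j$)
$\frac{U{\left(-6 - 8 \right)} - 3371}{I{\left(19 \right)} + 65} = \frac{\left(-6 - 8\right) - 3371}{\left(-2 - 38\right) + 65} = \frac{-14 - 3371}{\left(-2 - 38\right) + 65} = - \frac{3385}{-40 + 65} = - \frac{3385}{25} = \left(-3385\right) \frac{1}{25} = - \frac{677}{5}$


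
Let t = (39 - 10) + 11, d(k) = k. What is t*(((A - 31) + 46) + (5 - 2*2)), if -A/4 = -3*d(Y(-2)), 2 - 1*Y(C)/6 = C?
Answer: 12160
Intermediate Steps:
Y(C) = 12 - 6*C
A = 288 (A = -(-12)*(12 - 6*(-2)) = -(-12)*(12 + 12) = -(-12)*24 = -4*(-72) = 288)
t = 40 (t = 29 + 11 = 40)
t*(((A - 31) + 46) + (5 - 2*2)) = 40*(((288 - 31) + 46) + (5 - 2*2)) = 40*((257 + 46) + (5 - 4)) = 40*(303 + 1) = 40*304 = 12160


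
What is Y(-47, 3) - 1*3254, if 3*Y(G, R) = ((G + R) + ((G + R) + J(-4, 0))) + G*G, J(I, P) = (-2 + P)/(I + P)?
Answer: -15281/6 ≈ -2546.8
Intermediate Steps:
J(I, P) = (-2 + P)/(I + P)
Y(G, R) = ⅙ + G²/3 + 2*G/3 + 2*R/3 (Y(G, R) = (((G + R) + ((G + R) + (-2 + 0)/(-4 + 0))) + G*G)/3 = (((G + R) + ((G + R) - 2/(-4))) + G²)/3 = (((G + R) + ((G + R) - ¼*(-2))) + G²)/3 = (((G + R) + ((G + R) + ½)) + G²)/3 = (((G + R) + (½ + G + R)) + G²)/3 = ((½ + 2*G + 2*R) + G²)/3 = (½ + G² + 2*G + 2*R)/3 = ⅙ + G²/3 + 2*G/3 + 2*R/3)
Y(-47, 3) - 1*3254 = (⅙ + (⅓)*(-47)² + (⅔)*(-47) + (⅔)*3) - 1*3254 = (⅙ + (⅓)*2209 - 94/3 + 2) - 3254 = (⅙ + 2209/3 - 94/3 + 2) - 3254 = 4243/6 - 3254 = -15281/6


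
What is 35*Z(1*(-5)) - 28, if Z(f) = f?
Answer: -203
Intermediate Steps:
35*Z(1*(-5)) - 28 = 35*(1*(-5)) - 28 = 35*(-5) - 28 = -175 - 28 = -203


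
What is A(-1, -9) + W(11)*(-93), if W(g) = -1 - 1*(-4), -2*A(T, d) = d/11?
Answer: -6129/22 ≈ -278.59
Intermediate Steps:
A(T, d) = -d/22 (A(T, d) = -d/(2*11) = -d/22)
W(g) = 3 (W(g) = -1 + 4 = 3)
A(-1, -9) + W(11)*(-93) = -1/22*(-9) + 3*(-93) = 9/22 - 279 = -6129/22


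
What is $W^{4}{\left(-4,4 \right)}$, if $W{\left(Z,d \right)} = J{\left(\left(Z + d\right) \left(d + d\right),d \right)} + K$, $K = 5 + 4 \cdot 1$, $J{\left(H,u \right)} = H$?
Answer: $6561$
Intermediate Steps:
$K = 9$ ($K = 5 + 4 = 9$)
$W{\left(Z,d \right)} = 9 + 2 d \left(Z + d\right)$ ($W{\left(Z,d \right)} = \left(Z + d\right) \left(d + d\right) + 9 = \left(Z + d\right) 2 d + 9 = 2 d \left(Z + d\right) + 9 = 9 + 2 d \left(Z + d\right)$)
$W^{4}{\left(-4,4 \right)} = \left(9 + 2 \cdot 4 \left(-4 + 4\right)\right)^{4} = \left(9 + 2 \cdot 4 \cdot 0\right)^{4} = \left(9 + 0\right)^{4} = 9^{4} = 6561$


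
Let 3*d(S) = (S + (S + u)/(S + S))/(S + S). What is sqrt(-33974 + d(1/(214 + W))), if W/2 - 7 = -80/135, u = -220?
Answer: I*sqrt(25643341398)/162 ≈ 988.49*I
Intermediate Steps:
W = 346/27 (W = 14 + 2*(-80/135) = 14 + 2*(-80*1/135) = 14 + 2*(-16/27) = 14 - 32/27 = 346/27 ≈ 12.815)
d(S) = (S + (-220 + S)/(2*S))/(6*S) (d(S) = ((S + (S - 220)/(S + S))/(S + S))/3 = ((S + (-220 + S)/((2*S)))/((2*S)))/3 = ((S + (-220 + S)*(1/(2*S)))*(1/(2*S)))/3 = ((S + (-220 + S)/(2*S))*(1/(2*S)))/3 = ((S + (-220 + S)/(2*S))/(2*S))/3 = (S + (-220 + S)/(2*S))/(6*S))
sqrt(-33974 + d(1/(214 + W))) = sqrt(-33974 + (-220 + 1/(214 + 346/27) + 2*(1/(214 + 346/27))**2)/(12*(1/(214 + 346/27))**2)) = sqrt(-33974 + (-220 + 1/(6124/27) + 2*(1/(6124/27))**2)/(12*(1/(6124/27))**2)) = sqrt(-33974 + (-220 + 27/6124 + 2*(27/6124)**2)/(12*(27/6124)**2)) = sqrt(-33974 + (1/12)*(37503376/729)*(-220 + 27/6124 + 2*(729/37503376))) = sqrt(-33974 + (1/12)*(37503376/729)*(-220 + 27/6124 + 729/18751688)) = sqrt(-33974 + (1/12)*(37503376/729)*(-4125287957/18751688)) = sqrt(-33974 - 4125287957/4374) = sqrt(-4273890233/4374) = I*sqrt(25643341398)/162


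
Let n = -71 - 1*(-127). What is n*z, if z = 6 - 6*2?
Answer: -336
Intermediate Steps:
z = -6 (z = 6 - 12 = -6)
n = 56 (n = -71 + 127 = 56)
n*z = 56*(-6) = -336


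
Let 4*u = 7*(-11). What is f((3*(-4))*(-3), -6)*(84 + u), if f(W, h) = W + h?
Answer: 3885/2 ≈ 1942.5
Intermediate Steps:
u = -77/4 (u = (7*(-11))/4 = (¼)*(-77) = -77/4 ≈ -19.250)
f((3*(-4))*(-3), -6)*(84 + u) = ((3*(-4))*(-3) - 6)*(84 - 77/4) = (-12*(-3) - 6)*(259/4) = (36 - 6)*(259/4) = 30*(259/4) = 3885/2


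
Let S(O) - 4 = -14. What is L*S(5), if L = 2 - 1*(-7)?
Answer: -90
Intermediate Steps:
L = 9 (L = 2 + 7 = 9)
S(O) = -10 (S(O) = 4 - 14 = -10)
L*S(5) = 9*(-10) = -90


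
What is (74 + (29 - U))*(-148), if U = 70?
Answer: -4884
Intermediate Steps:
(74 + (29 - U))*(-148) = (74 + (29 - 1*70))*(-148) = (74 + (29 - 70))*(-148) = (74 - 41)*(-148) = 33*(-148) = -4884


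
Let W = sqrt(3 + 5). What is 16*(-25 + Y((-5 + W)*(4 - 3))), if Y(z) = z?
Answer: -480 + 32*sqrt(2) ≈ -434.75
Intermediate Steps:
W = 2*sqrt(2) (W = sqrt(8) = 2*sqrt(2) ≈ 2.8284)
16*(-25 + Y((-5 + W)*(4 - 3))) = 16*(-25 + (-5 + 2*sqrt(2))*(4 - 3)) = 16*(-25 + (-5 + 2*sqrt(2))*1) = 16*(-25 + (-5 + 2*sqrt(2))) = 16*(-30 + 2*sqrt(2)) = -480 + 32*sqrt(2)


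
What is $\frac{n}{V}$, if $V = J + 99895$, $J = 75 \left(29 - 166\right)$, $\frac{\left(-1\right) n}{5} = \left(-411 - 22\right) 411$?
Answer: $\frac{177963}{17924} \approx 9.9288$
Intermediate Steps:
$n = 889815$ ($n = - 5 \left(-411 - 22\right) 411 = - 5 \left(\left(-433\right) 411\right) = \left(-5\right) \left(-177963\right) = 889815$)
$J = -10275$ ($J = 75 \left(29 - 166\right) = 75 \left(-137\right) = -10275$)
$V = 89620$ ($V = -10275 + 99895 = 89620$)
$\frac{n}{V} = \frac{889815}{89620} = 889815 \cdot \frac{1}{89620} = \frac{177963}{17924}$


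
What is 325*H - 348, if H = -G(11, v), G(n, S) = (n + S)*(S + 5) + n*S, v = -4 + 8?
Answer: -58523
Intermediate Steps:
v = 4
G(n, S) = S*n + (5 + S)*(S + n) (G(n, S) = (S + n)*(5 + S) + S*n = (5 + S)*(S + n) + S*n = S*n + (5 + S)*(S + n))
H = -179 (H = -(4² + 5*4 + 5*11 + 2*4*11) = -(16 + 20 + 55 + 88) = -1*179 = -179)
325*H - 348 = 325*(-179) - 348 = -58175 - 348 = -58523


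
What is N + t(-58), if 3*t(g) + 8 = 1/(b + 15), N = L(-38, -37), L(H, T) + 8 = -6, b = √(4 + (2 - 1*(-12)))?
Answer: -3445/207 - √2/207 ≈ -16.649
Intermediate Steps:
b = 3*√2 (b = √(4 + (2 + 12)) = √(4 + 14) = √18 = 3*√2 ≈ 4.2426)
L(H, T) = -14 (L(H, T) = -8 - 6 = -14)
N = -14
t(g) = -8/3 + 1/(3*(15 + 3*√2)) (t(g) = -8/3 + 1/(3*(3*√2 + 15)) = -8/3 + 1/(3*(15 + 3*√2)))
N + t(-58) = -14 + (-547/207 - √2/207) = -3445/207 - √2/207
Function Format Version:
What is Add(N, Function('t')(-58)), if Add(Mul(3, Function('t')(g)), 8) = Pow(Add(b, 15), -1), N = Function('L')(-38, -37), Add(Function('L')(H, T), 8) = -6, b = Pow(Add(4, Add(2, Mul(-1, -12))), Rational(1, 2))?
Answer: Add(Rational(-3445, 207), Mul(Rational(-1, 207), Pow(2, Rational(1, 2)))) ≈ -16.649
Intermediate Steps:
b = Mul(3, Pow(2, Rational(1, 2))) (b = Pow(Add(4, Add(2, 12)), Rational(1, 2)) = Pow(Add(4, 14), Rational(1, 2)) = Pow(18, Rational(1, 2)) = Mul(3, Pow(2, Rational(1, 2))) ≈ 4.2426)
Function('L')(H, T) = -14 (Function('L')(H, T) = Add(-8, -6) = -14)
N = -14
Function('t')(g) = Add(Rational(-8, 3), Mul(Rational(1, 3), Pow(Add(15, Mul(3, Pow(2, Rational(1, 2)))), -1))) (Function('t')(g) = Add(Rational(-8, 3), Mul(Rational(1, 3), Pow(Add(Mul(3, Pow(2, Rational(1, 2))), 15), -1))) = Add(Rational(-8, 3), Mul(Rational(1, 3), Pow(Add(15, Mul(3, Pow(2, Rational(1, 2)))), -1))))
Add(N, Function('t')(-58)) = Add(-14, Add(Rational(-547, 207), Mul(Rational(-1, 207), Pow(2, Rational(1, 2))))) = Add(Rational(-3445, 207), Mul(Rational(-1, 207), Pow(2, Rational(1, 2))))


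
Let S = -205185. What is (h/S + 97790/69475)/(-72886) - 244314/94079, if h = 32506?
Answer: -725272910798371982/279281989065469665 ≈ -2.5969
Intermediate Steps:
(h/S + 97790/69475)/(-72886) - 244314/94079 = (32506/(-205185) + 97790/69475)/(-72886) - 244314/94079 = (32506*(-1/205185) + 97790*(1/69475))*(-1/72886) - 244314*1/94079 = (-32506/205185 + 2794/1985)*(-1/72886) - 244314/94079 = (101752496/81458445)*(-1/72886) - 244314/94079 = -50876248/2968590111135 - 244314/94079 = -725272910798371982/279281989065469665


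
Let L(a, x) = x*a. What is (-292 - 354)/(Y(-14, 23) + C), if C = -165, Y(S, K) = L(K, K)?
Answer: -323/182 ≈ -1.7747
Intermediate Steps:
L(a, x) = a*x
Y(S, K) = K**2 (Y(S, K) = K*K = K**2)
(-292 - 354)/(Y(-14, 23) + C) = (-292 - 354)/(23**2 - 165) = -646/(529 - 165) = -646/364 = -646*1/364 = -323/182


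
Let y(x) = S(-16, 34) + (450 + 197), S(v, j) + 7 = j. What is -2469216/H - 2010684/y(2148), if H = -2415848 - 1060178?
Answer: -1746881402550/585710381 ≈ -2982.5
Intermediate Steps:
S(v, j) = -7 + j
y(x) = 674 (y(x) = (-7 + 34) + (450 + 197) = 27 + 647 = 674)
H = -3476026
-2469216/H - 2010684/y(2148) = -2469216/(-3476026) - 2010684/674 = -2469216*(-1/3476026) - 2010684*1/674 = 1234608/1738013 - 1005342/337 = -1746881402550/585710381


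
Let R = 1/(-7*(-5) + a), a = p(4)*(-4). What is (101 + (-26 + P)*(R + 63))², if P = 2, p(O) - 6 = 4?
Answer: 49434961/25 ≈ 1.9774e+6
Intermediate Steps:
p(O) = 10 (p(O) = 6 + 4 = 10)
a = -40 (a = 10*(-4) = -40)
R = -⅕ (R = 1/(-7*(-5) - 40) = 1/(35 - 40) = 1/(-5) = -⅕ ≈ -0.20000)
(101 + (-26 + P)*(R + 63))² = (101 + (-26 + 2)*(-⅕ + 63))² = (101 - 24*314/5)² = (101 - 7536/5)² = (-7031/5)² = 49434961/25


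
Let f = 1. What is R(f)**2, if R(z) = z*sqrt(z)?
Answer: 1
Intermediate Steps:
R(z) = z**(3/2)
R(f)**2 = (1**(3/2))**2 = 1**2 = 1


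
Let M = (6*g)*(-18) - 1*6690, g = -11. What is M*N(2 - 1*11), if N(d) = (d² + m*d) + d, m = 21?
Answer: 643734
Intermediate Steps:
N(d) = d² + 22*d (N(d) = (d² + 21*d) + d = d² + 22*d)
M = -5502 (M = (6*(-11))*(-18) - 1*6690 = -66*(-18) - 6690 = 1188 - 6690 = -5502)
M*N(2 - 1*11) = -5502*(2 - 1*11)*(22 + (2 - 1*11)) = -5502*(2 - 11)*(22 + (2 - 11)) = -(-49518)*(22 - 9) = -(-49518)*13 = -5502*(-117) = 643734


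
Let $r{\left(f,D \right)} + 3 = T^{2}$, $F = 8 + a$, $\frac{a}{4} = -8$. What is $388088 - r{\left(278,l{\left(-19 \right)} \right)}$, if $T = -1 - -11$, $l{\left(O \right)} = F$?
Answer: $387991$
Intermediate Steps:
$a = -32$ ($a = 4 \left(-8\right) = -32$)
$F = -24$ ($F = 8 - 32 = -24$)
$l{\left(O \right)} = -24$
$T = 10$ ($T = -1 + 11 = 10$)
$r{\left(f,D \right)} = 97$ ($r{\left(f,D \right)} = -3 + 10^{2} = -3 + 100 = 97$)
$388088 - r{\left(278,l{\left(-19 \right)} \right)} = 388088 - 97 = 387991$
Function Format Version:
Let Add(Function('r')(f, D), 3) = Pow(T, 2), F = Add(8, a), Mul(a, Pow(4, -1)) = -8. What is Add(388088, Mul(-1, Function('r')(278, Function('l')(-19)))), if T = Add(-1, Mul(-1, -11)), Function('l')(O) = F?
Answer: 387991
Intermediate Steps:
a = -32 (a = Mul(4, -8) = -32)
F = -24 (F = Add(8, -32) = -24)
Function('l')(O) = -24
T = 10 (T = Add(-1, 11) = 10)
Function('r')(f, D) = 97 (Function('r')(f, D) = Add(-3, Pow(10, 2)) = Add(-3, 100) = 97)
Add(388088, Mul(-1, Function('r')(278, Function('l')(-19)))) = Add(388088, Mul(-1, 97)) = Add(388088, -97) = 387991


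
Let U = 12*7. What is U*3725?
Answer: 312900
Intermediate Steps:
U = 84
U*3725 = 84*3725 = 312900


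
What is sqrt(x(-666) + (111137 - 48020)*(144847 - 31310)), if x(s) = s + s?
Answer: 9*sqrt(88470537) ≈ 84653.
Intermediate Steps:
x(s) = 2*s
sqrt(x(-666) + (111137 - 48020)*(144847 - 31310)) = sqrt(2*(-666) + (111137 - 48020)*(144847 - 31310)) = sqrt(-1332 + 63117*113537) = sqrt(-1332 + 7166114829) = sqrt(7166113497) = 9*sqrt(88470537)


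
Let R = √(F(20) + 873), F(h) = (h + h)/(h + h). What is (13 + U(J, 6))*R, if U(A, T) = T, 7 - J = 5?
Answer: 19*√874 ≈ 561.71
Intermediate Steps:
J = 2 (J = 7 - 1*5 = 7 - 5 = 2)
F(h) = 1 (F(h) = (2*h)/((2*h)) = (2*h)*(1/(2*h)) = 1)
R = √874 (R = √(1 + 873) = √874 ≈ 29.563)
(13 + U(J, 6))*R = (13 + 6)*√874 = 19*√874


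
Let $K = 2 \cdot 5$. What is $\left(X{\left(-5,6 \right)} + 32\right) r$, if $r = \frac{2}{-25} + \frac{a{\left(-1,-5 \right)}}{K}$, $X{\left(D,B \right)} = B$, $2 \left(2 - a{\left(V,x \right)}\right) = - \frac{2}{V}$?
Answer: $\frac{19}{25} \approx 0.76$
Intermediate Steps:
$a{\left(V,x \right)} = 2 + \frac{1}{V}$ ($a{\left(V,x \right)} = 2 - \frac{\left(-2\right) \frac{1}{V}}{2} = 2 + \frac{1}{V}$)
$K = 10$
$r = \frac{1}{50}$ ($r = \frac{2}{-25} + \frac{2 + \frac{1}{-1}}{10} = 2 \left(- \frac{1}{25}\right) + \left(2 - 1\right) \frac{1}{10} = - \frac{2}{25} + 1 \cdot \frac{1}{10} = - \frac{2}{25} + \frac{1}{10} = \frac{1}{50} \approx 0.02$)
$\left(X{\left(-5,6 \right)} + 32\right) r = \left(6 + 32\right) \frac{1}{50} = 38 \cdot \frac{1}{50} = \frac{19}{25}$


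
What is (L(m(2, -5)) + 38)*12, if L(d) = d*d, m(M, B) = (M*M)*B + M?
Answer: 4344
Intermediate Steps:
m(M, B) = M + B*M² (m(M, B) = M²*B + M = B*M² + M = M + B*M²)
L(d) = d²
(L(m(2, -5)) + 38)*12 = ((2*(1 - 5*2))² + 38)*12 = ((2*(1 - 10))² + 38)*12 = ((2*(-9))² + 38)*12 = ((-18)² + 38)*12 = (324 + 38)*12 = 362*12 = 4344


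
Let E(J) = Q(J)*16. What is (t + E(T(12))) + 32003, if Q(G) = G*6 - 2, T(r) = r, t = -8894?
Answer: 24229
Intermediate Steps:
Q(G) = -2 + 6*G (Q(G) = 6*G - 2 = -2 + 6*G)
E(J) = -32 + 96*J (E(J) = (-2 + 6*J)*16 = -32 + 96*J)
(t + E(T(12))) + 32003 = (-8894 + (-32 + 96*12)) + 32003 = (-8894 + (-32 + 1152)) + 32003 = (-8894 + 1120) + 32003 = -7774 + 32003 = 24229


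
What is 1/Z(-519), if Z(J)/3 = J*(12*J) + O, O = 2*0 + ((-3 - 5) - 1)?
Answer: 1/9696969 ≈ 1.0312e-7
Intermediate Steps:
O = -9 (O = 0 + (-8 - 1) = 0 - 9 = -9)
Z(J) = -27 + 36*J² (Z(J) = 3*(J*(12*J) - 9) = 3*(12*J² - 9) = 3*(-9 + 12*J²) = -27 + 36*J²)
1/Z(-519) = 1/(-27 + 36*(-519)²) = 1/(-27 + 36*269361) = 1/(-27 + 9696996) = 1/9696969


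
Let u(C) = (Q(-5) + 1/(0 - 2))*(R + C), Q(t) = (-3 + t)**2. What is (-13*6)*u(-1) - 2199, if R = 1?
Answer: -2199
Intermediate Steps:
u(C) = 127/2 + 127*C/2 (u(C) = ((-3 - 5)**2 + 1/(0 - 2))*(1 + C) = ((-8)**2 + 1/(-2))*(1 + C) = (64 - 1/2)*(1 + C) = 127*(1 + C)/2 = 127/2 + 127*C/2)
(-13*6)*u(-1) - 2199 = (-13*6)*(127/2 + (127/2)*(-1)) - 2199 = -78*(127/2 - 127/2) - 2199 = -78*0 - 2199 = 0 - 2199 = -2199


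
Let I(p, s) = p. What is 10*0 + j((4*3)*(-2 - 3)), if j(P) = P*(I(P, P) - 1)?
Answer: 3660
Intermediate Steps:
j(P) = P*(-1 + P) (j(P) = P*(P - 1) = P*(-1 + P))
10*0 + j((4*3)*(-2 - 3)) = 10*0 + ((4*3)*(-2 - 3))*(-1 + (4*3)*(-2 - 3)) = 0 + (12*(-5))*(-1 + 12*(-5)) = 0 - 60*(-1 - 60) = 0 - 60*(-61) = 0 + 3660 = 3660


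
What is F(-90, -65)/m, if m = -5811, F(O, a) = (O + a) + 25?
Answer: 10/447 ≈ 0.022371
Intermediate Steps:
F(O, a) = 25 + O + a
F(-90, -65)/m = (25 - 90 - 65)/(-5811) = -130*(-1/5811) = 10/447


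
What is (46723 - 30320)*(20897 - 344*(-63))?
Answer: 698259307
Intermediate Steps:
(46723 - 30320)*(20897 - 344*(-63)) = 16403*(20897 + 21672) = 16403*42569 = 698259307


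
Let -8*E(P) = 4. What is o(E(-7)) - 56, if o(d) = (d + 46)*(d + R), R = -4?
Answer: -1043/4 ≈ -260.75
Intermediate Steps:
E(P) = -½ (E(P) = -⅛*4 = -½)
o(d) = (-4 + d)*(46 + d) (o(d) = (d + 46)*(d - 4) = (46 + d)*(-4 + d) = (-4 + d)*(46 + d))
o(E(-7)) - 56 = (-184 + (-½)² + 42*(-½)) - 56 = (-184 + ¼ - 21) - 56 = -819/4 - 56 = -1043/4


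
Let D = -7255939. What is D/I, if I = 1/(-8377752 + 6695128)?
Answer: 12209017103936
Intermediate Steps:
I = -1/1682624 (I = 1/(-1682624) = -1/1682624 ≈ -5.9431e-7)
D/I = -7255939/(-1/1682624) = -7255939*(-1682624) = 12209017103936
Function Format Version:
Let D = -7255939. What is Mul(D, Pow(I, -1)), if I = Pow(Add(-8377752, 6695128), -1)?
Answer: 12209017103936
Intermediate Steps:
I = Rational(-1, 1682624) (I = Pow(-1682624, -1) = Rational(-1, 1682624) ≈ -5.9431e-7)
Mul(D, Pow(I, -1)) = Mul(-7255939, Pow(Rational(-1, 1682624), -1)) = Mul(-7255939, -1682624) = 12209017103936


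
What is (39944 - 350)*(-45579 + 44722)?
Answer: -33932058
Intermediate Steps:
(39944 - 350)*(-45579 + 44722) = 39594*(-857) = -33932058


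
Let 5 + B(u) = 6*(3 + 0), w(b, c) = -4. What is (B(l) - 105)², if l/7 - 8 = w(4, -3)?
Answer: 8464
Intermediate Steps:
l = 28 (l = 56 + 7*(-4) = 56 - 28 = 28)
B(u) = 13 (B(u) = -5 + 6*(3 + 0) = -5 + 6*3 = -5 + 18 = 13)
(B(l) - 105)² = (13 - 105)² = (-92)² = 8464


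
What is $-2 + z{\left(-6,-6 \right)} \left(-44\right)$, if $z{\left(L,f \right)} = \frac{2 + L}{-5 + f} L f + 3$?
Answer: $-710$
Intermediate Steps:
$z{\left(L,f \right)} = 3 + \frac{L f \left(2 + L\right)}{-5 + f}$ ($z{\left(L,f \right)} = \frac{2 + L}{-5 + f} L f + 3 = \frac{L \left(2 + L\right)}{-5 + f} f + 3 = \frac{L f \left(2 + L\right)}{-5 + f} + 3 = 3 + \frac{L f \left(2 + L\right)}{-5 + f}$)
$-2 + z{\left(-6,-6 \right)} \left(-44\right) = -2 + \frac{-15 + 3 \left(-6\right) - 6 \left(-6\right)^{2} + 2 \left(-6\right) \left(-6\right)}{-5 - 6} \left(-44\right) = -2 + \frac{-15 - 18 - 216 + 72}{-11} \left(-44\right) = -2 + - \frac{-15 - 18 - 216 + 72}{11} \left(-44\right) = -2 + \left(- \frac{1}{11}\right) \left(-177\right) \left(-44\right) = -2 + \frac{177}{11} \left(-44\right) = -2 - 708 = -710$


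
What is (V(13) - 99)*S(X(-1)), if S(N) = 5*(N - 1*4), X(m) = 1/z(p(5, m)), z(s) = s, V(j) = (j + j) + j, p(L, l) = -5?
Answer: 1260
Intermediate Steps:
V(j) = 3*j (V(j) = 2*j + j = 3*j)
X(m) = -⅕ (X(m) = 1/(-5) = -⅕)
S(N) = -20 + 5*N (S(N) = 5*(N - 4) = 5*(-4 + N) = -20 + 5*N)
(V(13) - 99)*S(X(-1)) = (3*13 - 99)*(-20 + 5*(-⅕)) = (39 - 99)*(-20 - 1) = -60*(-21) = 1260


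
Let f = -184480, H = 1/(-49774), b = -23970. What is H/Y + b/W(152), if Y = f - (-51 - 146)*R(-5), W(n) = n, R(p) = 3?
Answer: -54848699832817/347809861268 ≈ -157.70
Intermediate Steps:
H = -1/49774 ≈ -2.0091e-5
Y = -183889 (Y = -184480 - (-51 - 146)*3 = -184480 - (-197)*3 = -184480 - 1*(-591) = -184480 + 591 = -183889)
H/Y + b/W(152) = -1/49774/(-183889) - 23970/152 = -1/49774*(-1/183889) - 23970*1/152 = 1/9152891086 - 11985/76 = -54848699832817/347809861268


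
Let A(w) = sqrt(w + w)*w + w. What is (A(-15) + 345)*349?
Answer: 115170 - 5235*I*sqrt(30) ≈ 1.1517e+5 - 28673.0*I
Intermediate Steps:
A(w) = w + sqrt(2)*w**(3/2) (A(w) = sqrt(2*w)*w + w = (sqrt(2)*sqrt(w))*w + w = sqrt(2)*w**(3/2) + w = w + sqrt(2)*w**(3/2))
(A(-15) + 345)*349 = ((-15 + sqrt(2)*(-15)**(3/2)) + 345)*349 = ((-15 + sqrt(2)*(-15*I*sqrt(15))) + 345)*349 = ((-15 - 15*I*sqrt(30)) + 345)*349 = (330 - 15*I*sqrt(30))*349 = 115170 - 5235*I*sqrt(30)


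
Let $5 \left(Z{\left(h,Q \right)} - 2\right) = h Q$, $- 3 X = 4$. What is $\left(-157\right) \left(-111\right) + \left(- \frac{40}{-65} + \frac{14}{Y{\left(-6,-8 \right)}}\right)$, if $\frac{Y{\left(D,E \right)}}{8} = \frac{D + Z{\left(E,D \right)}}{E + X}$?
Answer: $\frac{2718253}{156} \approx 17425.0$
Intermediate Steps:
$X = - \frac{4}{3}$ ($X = \left(- \frac{1}{3}\right) 4 = - \frac{4}{3} \approx -1.3333$)
$Z{\left(h,Q \right)} = 2 + \frac{Q h}{5}$ ($Z{\left(h,Q \right)} = 2 + \frac{h Q}{5} = 2 + \frac{Q h}{5}$)
$Y{\left(D,E \right)} = \frac{8 \left(2 + D + \frac{D E}{5}\right)}{- \frac{4}{3} + E}$ ($Y{\left(D,E \right)} = 8 \frac{D + \left(2 + \frac{D E}{5}\right)}{E - \frac{4}{3}} = 8 \frac{2 + D + \frac{D E}{5}}{- \frac{4}{3} + E} = \frac{8 \left(2 + D + \frac{D E}{5}\right)}{- \frac{4}{3} + E}$)
$\left(-157\right) \left(-111\right) + \left(- \frac{40}{-65} + \frac{14}{Y{\left(-6,-8 \right)}}\right) = \left(-157\right) \left(-111\right) + \left(- \frac{40}{-65} + \frac{14}{\frac{24}{5} \frac{1}{-4 + 3 \left(-8\right)} \left(10 + 5 \left(-6\right) - -48\right)}\right) = 17427 + \left(\left(-40\right) \left(- \frac{1}{65}\right) + \frac{14}{\frac{24}{5} \frac{1}{-4 - 24} \left(10 - 30 + 48\right)}\right) = 17427 + \left(\frac{8}{13} + \frac{14}{\frac{24}{5} \frac{1}{-28} \cdot 28}\right) = 17427 + \left(\frac{8}{13} + \frac{14}{\frac{24}{5} \left(- \frac{1}{28}\right) 28}\right) = 17427 + \left(\frac{8}{13} + \frac{14}{- \frac{24}{5}}\right) = 17427 + \left(\frac{8}{13} + 14 \left(- \frac{5}{24}\right)\right) = 17427 + \left(\frac{8}{13} - \frac{35}{12}\right) = 17427 - \frac{359}{156} = \frac{2718253}{156}$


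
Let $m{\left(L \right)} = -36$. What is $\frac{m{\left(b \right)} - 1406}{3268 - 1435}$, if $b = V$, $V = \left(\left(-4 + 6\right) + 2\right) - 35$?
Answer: $- \frac{1442}{1833} \approx -0.78669$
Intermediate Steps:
$V = -31$ ($V = \left(2 + 2\right) - 35 = 4 - 35 = -31$)
$b = -31$
$\frac{m{\left(b \right)} - 1406}{3268 - 1435} = \frac{-36 - 1406}{3268 - 1435} = - \frac{1442}{1833}$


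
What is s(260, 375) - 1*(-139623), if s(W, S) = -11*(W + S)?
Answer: 132638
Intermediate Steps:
s(W, S) = -11*S - 11*W (s(W, S) = -11*(S + W) = -11*S - 11*W)
s(260, 375) - 1*(-139623) = (-11*375 - 11*260) - 1*(-139623) = (-4125 - 2860) + 139623 = -6985 + 139623 = 132638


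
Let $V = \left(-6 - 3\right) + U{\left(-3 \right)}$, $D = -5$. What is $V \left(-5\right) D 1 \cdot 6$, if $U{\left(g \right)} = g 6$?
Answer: $-4050$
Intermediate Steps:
$U{\left(g \right)} = 6 g$
$V = -27$ ($V = \left(-6 - 3\right) + 6 \left(-3\right) = -9 - 18 = -27$)
$V \left(-5\right) D 1 \cdot 6 = \left(-27\right) \left(-5\right) \left(-5\right) 1 \cdot 6 = 135 \left(\left(-5\right) 6\right) = 135 \left(-30\right) = -4050$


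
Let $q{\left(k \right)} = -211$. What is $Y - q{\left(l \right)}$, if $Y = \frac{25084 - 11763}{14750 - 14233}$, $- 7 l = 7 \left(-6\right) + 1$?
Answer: $\frac{11128}{47} \approx 236.77$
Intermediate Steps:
$l = \frac{41}{7}$ ($l = - \frac{7 \left(-6\right) + 1}{7} = - \frac{-42 + 1}{7} = \left(- \frac{1}{7}\right) \left(-41\right) = \frac{41}{7} \approx 5.8571$)
$Y = \frac{1211}{47}$ ($Y = \frac{13321}{517} = 13321 \cdot \frac{1}{517} = \frac{1211}{47} \approx 25.766$)
$Y - q{\left(l \right)} = \frac{1211}{47} - -211 = \frac{1211}{47} + 211 = \frac{11128}{47}$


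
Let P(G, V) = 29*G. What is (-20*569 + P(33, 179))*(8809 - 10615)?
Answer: 18823938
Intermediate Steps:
(-20*569 + P(33, 179))*(8809 - 10615) = (-20*569 + 29*33)*(8809 - 10615) = (-11380 + 957)*(-1806) = -10423*(-1806) = 18823938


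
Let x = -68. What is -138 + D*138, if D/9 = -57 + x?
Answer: -155388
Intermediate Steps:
D = -1125 (D = 9*(-57 - 68) = 9*(-125) = -1125)
-138 + D*138 = -138 - 1125*138 = -138 - 155250 = -155388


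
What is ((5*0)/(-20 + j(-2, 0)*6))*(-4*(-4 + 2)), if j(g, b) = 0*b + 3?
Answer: 0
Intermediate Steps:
j(g, b) = 3 (j(g, b) = 0 + 3 = 3)
((5*0)/(-20 + j(-2, 0)*6))*(-4*(-4 + 2)) = ((5*0)/(-20 + 3*6))*(-4*(-4 + 2)) = (0/(-20 + 18))*(-4*(-2)) = (0/(-2))*8 = -½*0*8 = 0*8 = 0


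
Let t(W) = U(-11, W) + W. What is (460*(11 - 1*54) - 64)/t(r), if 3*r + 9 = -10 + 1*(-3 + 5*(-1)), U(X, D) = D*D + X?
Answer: -19844/61 ≈ -325.31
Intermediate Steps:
U(X, D) = X + D² (U(X, D) = D² + X = X + D²)
r = -9 (r = -3 + (-10 + 1*(-3 + 5*(-1)))/3 = -3 + (-10 + 1*(-3 - 5))/3 = -3 + (-10 + 1*(-8))/3 = -3 + (-10 - 8)/3 = -3 + (⅓)*(-18) = -3 - 6 = -9)
t(W) = -11 + W + W² (t(W) = (-11 + W²) + W = -11 + W + W²)
(460*(11 - 1*54) - 64)/t(r) = (460*(11 - 1*54) - 64)/(-11 - 9 + (-9)²) = (460*(11 - 54) - 64)/(-11 - 9 + 81) = (460*(-43) - 64)/61 = (-19780 - 64)*(1/61) = -19844*1/61 = -19844/61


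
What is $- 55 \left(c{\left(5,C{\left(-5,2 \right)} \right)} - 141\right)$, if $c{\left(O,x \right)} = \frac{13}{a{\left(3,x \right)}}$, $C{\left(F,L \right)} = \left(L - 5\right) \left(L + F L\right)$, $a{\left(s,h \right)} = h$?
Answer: $\frac{185405}{24} \approx 7725.2$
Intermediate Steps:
$C{\left(F,L \right)} = \left(-5 + L\right) \left(L + F L\right)$
$c{\left(O,x \right)} = \frac{13}{x}$
$- 55 \left(c{\left(5,C{\left(-5,2 \right)} \right)} - 141\right) = - 55 \left(\frac{13}{2 \left(-5 + 2 - -25 - 10\right)} - 141\right) = - 55 \left(\frac{13}{2 \left(-5 + 2 + 25 - 10\right)} - 141\right) = - 55 \left(\frac{13}{2 \cdot 12} - 141\right) = - 55 \left(\frac{13}{24} - 141\right) = \left(-55\right) \left(- \frac{3371}{24}\right) = \frac{185405}{24}$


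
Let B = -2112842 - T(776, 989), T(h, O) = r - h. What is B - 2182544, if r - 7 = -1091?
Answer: -4293526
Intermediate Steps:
r = -1084 (r = 7 - 1091 = -1084)
T(h, O) = -1084 - h
B = -2110982 (B = -2112842 - (-1084 - 1*776) = -2112842 - (-1084 - 776) = -2112842 - 1*(-1860) = -2112842 + 1860 = -2110982)
B - 2182544 = -2110982 - 2182544 = -4293526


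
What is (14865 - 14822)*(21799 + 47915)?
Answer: 2997702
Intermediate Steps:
(14865 - 14822)*(21799 + 47915) = 43*69714 = 2997702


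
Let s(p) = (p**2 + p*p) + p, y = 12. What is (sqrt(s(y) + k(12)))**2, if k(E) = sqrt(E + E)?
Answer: 300 + 2*sqrt(6) ≈ 304.90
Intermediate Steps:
k(E) = sqrt(2)*sqrt(E) (k(E) = sqrt(2*E) = sqrt(2)*sqrt(E))
s(p) = p + 2*p**2 (s(p) = (p**2 + p**2) + p = 2*p**2 + p = p + 2*p**2)
(sqrt(s(y) + k(12)))**2 = (sqrt(12*(1 + 2*12) + sqrt(2)*sqrt(12)))**2 = (sqrt(12*(1 + 24) + sqrt(2)*(2*sqrt(3))))**2 = (sqrt(12*25 + 2*sqrt(6)))**2 = (sqrt(300 + 2*sqrt(6)))**2 = 300 + 2*sqrt(6)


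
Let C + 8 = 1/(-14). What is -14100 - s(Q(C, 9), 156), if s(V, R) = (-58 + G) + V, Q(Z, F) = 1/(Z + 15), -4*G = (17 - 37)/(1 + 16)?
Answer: -23155981/1649 ≈ -14042.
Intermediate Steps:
C = -113/14 (C = -8 + 1/(-14) = -8 - 1/14 = -113/14 ≈ -8.0714)
G = 5/17 (G = -(17 - 37)/(4*(1 + 16)) = -(-5)/17 = -1/4*(-20/17) = 5/17 ≈ 0.29412)
Q(Z, F) = 1/(15 + Z)
s(V, R) = -981/17 + V (s(V, R) = (-58 + 5/17) + V = -981/17 + V)
-14100 - s(Q(C, 9), 156) = -14100 - (-981/17 + 1/(15 - 113/14)) = -14100 - (-981/17 + 1/(97/14)) = -14100 - (-981/17 + 14/97) = -14100 - 1*(-94919/1649) = -14100 + 94919/1649 = -23155981/1649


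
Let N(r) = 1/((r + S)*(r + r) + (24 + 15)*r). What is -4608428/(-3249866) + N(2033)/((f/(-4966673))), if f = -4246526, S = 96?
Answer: 85478987989170509673/60279824389647569158 ≈ 1.4180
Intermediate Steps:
N(r) = 1/(39*r + 2*r*(96 + r)) (N(r) = 1/((r + 96)*(r + r) + (24 + 15)*r) = 1/((96 + r)*(2*r) + 39*r) = 1/(2*r*(96 + r) + 39*r) = 1/(39*r + 2*r*(96 + r)))
-4608428/(-3249866) + N(2033)/((f/(-4966673))) = -4608428/(-3249866) + (1/(2033*(231 + 2*2033)))/((-4246526/(-4966673))) = -4608428*(-1/3249866) + (1/(2033*(231 + 4066)))/((-4246526*(-1/4966673))) = 2304214/1624933 + ((1/2033)/4297)/(4246526/4966673) = 2304214/1624933 + ((1/2033)*(1/4297))*(4966673/4246526) = 2304214/1624933 + (1/8735801)*(4966673/4246526) = 2304214/1624933 + 4966673/37096806077326 = 85478987989170509673/60279824389647569158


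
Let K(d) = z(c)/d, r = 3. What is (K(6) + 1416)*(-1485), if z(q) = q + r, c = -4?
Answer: -4205025/2 ≈ -2.1025e+6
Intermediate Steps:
z(q) = 3 + q (z(q) = q + 3 = 3 + q)
K(d) = -1/d (K(d) = (3 - 4)/d = -1/d)
(K(6) + 1416)*(-1485) = (-1/6 + 1416)*(-1485) = (-1*⅙ + 1416)*(-1485) = (-⅙ + 1416)*(-1485) = (8495/6)*(-1485) = -4205025/2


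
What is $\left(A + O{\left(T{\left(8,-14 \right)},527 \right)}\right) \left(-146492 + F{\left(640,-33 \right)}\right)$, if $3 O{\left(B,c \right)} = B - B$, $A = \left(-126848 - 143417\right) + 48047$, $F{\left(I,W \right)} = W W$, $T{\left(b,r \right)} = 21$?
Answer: $32311163854$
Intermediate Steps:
$F{\left(I,W \right)} = W^{2}$
$A = -222218$ ($A = -270265 + 48047 = -222218$)
$O{\left(B,c \right)} = 0$ ($O{\left(B,c \right)} = \frac{B - B}{3} = \frac{1}{3} \cdot 0 = 0$)
$\left(A + O{\left(T{\left(8,-14 \right)},527 \right)}\right) \left(-146492 + F{\left(640,-33 \right)}\right) = \left(-222218 + 0\right) \left(-146492 + \left(-33\right)^{2}\right) = - 222218 \left(-146492 + 1089\right) = \left(-222218\right) \left(-145403\right) = 32311163854$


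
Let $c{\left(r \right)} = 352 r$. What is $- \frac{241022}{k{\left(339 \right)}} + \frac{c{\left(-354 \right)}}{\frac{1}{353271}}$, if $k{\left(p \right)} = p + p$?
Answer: $- \frac{14922913268863}{339} \approx -4.402 \cdot 10^{10}$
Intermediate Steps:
$k{\left(p \right)} = 2 p$
$- \frac{241022}{k{\left(339 \right)}} + \frac{c{\left(-354 \right)}}{\frac{1}{353271}} = - \frac{241022}{2 \cdot 339} + \frac{352 \left(-354\right)}{\frac{1}{353271}} = - \frac{241022}{678} - 124608 \frac{1}{\frac{1}{353271}} = \left(-241022\right) \frac{1}{678} - 44020392768 = - \frac{120511}{339} - 44020392768 = - \frac{14922913268863}{339}$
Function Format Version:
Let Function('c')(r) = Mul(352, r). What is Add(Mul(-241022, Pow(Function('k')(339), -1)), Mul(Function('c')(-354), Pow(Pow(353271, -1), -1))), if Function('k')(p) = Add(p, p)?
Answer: Rational(-14922913268863, 339) ≈ -4.4020e+10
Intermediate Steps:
Function('k')(p) = Mul(2, p)
Add(Mul(-241022, Pow(Function('k')(339), -1)), Mul(Function('c')(-354), Pow(Pow(353271, -1), -1))) = Add(Mul(-241022, Pow(Mul(2, 339), -1)), Mul(Mul(352, -354), Pow(Pow(353271, -1), -1))) = Add(Mul(-241022, Pow(678, -1)), Mul(-124608, Pow(Rational(1, 353271), -1))) = Add(Mul(-241022, Rational(1, 678)), Mul(-124608, 353271)) = Add(Rational(-120511, 339), -44020392768) = Rational(-14922913268863, 339)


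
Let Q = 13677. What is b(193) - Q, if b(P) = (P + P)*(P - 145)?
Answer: 4851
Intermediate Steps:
b(P) = 2*P*(-145 + P) (b(P) = (2*P)*(-145 + P) = 2*P*(-145 + P))
b(193) - Q = 2*193*(-145 + 193) - 1*13677 = 2*193*48 - 13677 = 18528 - 13677 = 4851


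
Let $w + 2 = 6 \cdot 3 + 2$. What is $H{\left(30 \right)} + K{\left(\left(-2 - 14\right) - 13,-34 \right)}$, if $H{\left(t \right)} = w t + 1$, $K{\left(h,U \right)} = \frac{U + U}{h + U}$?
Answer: $\frac{34151}{63} \approx 542.08$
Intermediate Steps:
$K{\left(h,U \right)} = \frac{2 U}{U + h}$
$w = 18$ ($w = -2 + \left(6 \cdot 3 + 2\right) = -2 + \left(18 + 2\right) = -2 + 20 = 18$)
$H{\left(t \right)} = 1 + 18 t$ ($H{\left(t \right)} = 18 t + 1 = 1 + 18 t$)
$H{\left(30 \right)} + K{\left(\left(-2 - 14\right) - 13,-34 \right)} = \left(1 + 18 \cdot 30\right) + 2 \left(-34\right) \frac{1}{-34 - 29} = \left(1 + 540\right) + 2 \left(-34\right) \frac{1}{-34 - 29} = 541 + 2 \left(-34\right) \frac{1}{-34 - 29} = 541 + 2 \left(-34\right) \frac{1}{-63} = 541 + 2 \left(-34\right) \left(- \frac{1}{63}\right) = 541 + \frac{68}{63} = \frac{34151}{63}$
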